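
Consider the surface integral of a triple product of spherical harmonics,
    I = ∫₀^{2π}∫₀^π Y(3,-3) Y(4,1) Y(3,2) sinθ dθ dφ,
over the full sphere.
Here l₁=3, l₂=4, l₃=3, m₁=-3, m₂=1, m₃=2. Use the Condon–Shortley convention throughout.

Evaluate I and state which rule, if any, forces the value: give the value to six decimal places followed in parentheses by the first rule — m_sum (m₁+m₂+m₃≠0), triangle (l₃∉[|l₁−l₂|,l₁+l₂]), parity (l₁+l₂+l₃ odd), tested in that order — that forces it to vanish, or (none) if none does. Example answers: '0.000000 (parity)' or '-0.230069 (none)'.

Rules hold: Σm=0, L=10 even, 1≤3≤7.
N = 7·9·7 = 441
Δ = 4!·2!·4!/11! = 1/34650
Racah Σ t=1..3: t=1:−1/72 t=2:+1/16 t=3:−1/72 = 5/144
⇒ 3j(3 4 3; 0 0 0)² = 2/77, sgn -1
Racah Σ t=4..4: t=4:+1/288 = 1/288
⇒ 3j(3 4 3; -3 1 2)² = 5/231, sgn -1
4πI² = N·(3j₀)²·(3jₘ)² = 30/121
I = +1·√(0.247934/4π) = 0.14046335
No selection rule forces the value: the integral is nonzero (none).

0.140463 (none)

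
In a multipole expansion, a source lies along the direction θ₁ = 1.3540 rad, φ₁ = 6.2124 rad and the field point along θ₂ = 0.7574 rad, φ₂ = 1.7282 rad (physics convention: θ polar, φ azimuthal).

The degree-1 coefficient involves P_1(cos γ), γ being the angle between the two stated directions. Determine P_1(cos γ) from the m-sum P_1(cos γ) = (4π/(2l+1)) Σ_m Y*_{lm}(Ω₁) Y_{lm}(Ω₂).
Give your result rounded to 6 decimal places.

0.004520

Term-by-term m-sum for l=1 (normalisation 4π/3 = 4.188790):
  [-1]  conj(Y_{1,-1})(Ω₁) = (0.336562, -0.023863) ; Y_{1,-1}(Ω₂) = (-0.037208, -0.234432) ; Δ = (-0.018117, -0.078013)
  [+0]  conj(Y_{1,0})(Ω₁) = (0.105099, -0.000000) ; Y_{1,0}(Ω₂) = (0.355031, 0.000000) ; Δ = (0.037314, 0.000000)
  [+1]  conj(Y_{1,1})(Ω₁) = (-0.336562, -0.023863) ; Y_{1,1}(Ω₂) = (0.037208, -0.234432) ; Δ = (-0.018117, 0.078013)
Σ over m = (0.001079, 0.000000); ×(4π/3) → (0.004520, 0.000000). Real part: 0.004520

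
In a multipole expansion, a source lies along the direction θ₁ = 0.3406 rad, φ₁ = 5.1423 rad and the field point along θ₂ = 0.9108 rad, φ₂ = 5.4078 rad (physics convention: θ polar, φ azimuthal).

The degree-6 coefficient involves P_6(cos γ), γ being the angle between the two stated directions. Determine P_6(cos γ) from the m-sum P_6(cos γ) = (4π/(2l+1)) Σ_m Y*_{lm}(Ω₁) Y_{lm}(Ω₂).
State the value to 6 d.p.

Summing Y*_{l m}(θ₁,φ₁)·Y_{l m}(θ₂,φ₂) over m ∈ [−6, 6]; prefactor 4π/(2·6+1) = 0.966644:
  m=-6: Y*=(0.000568, -0.000358)  Y=(0.060366, -0.100723)  product (-0.000002, -0.000079)
  m=-5: Y*=(0.005493, 0.003589)  Y=(-0.103930, -0.298103)  product (0.000499, -0.002010)
  m=-4: Y*=(-0.005780, 0.038544)  Y=(-0.407729, -0.153446)  product (0.008271, -0.014829)
  m=-3: Y*=(-0.148921, 0.042994)  Y=(-0.194450, 0.110159)  product (0.024221, -0.024765)
  m=-2: Y*=(-0.262187, -0.304435)  Y=(0.040140, -0.220621)  product (-0.077689, 0.045624)
  m=-1: Y*=(0.237539, -0.518064)  Y=(-0.206361, -0.247295)  product (-0.177133, 0.048166)
  m=+0: Y*=(0.104175, -0.000000)  Y=(0.141696, 0.000000)  product (0.014761, 0.000000)
  m=+1: Y*=(-0.237539, -0.518064)  Y=(0.206361, -0.247295)  product (-0.177133, -0.048166)
  m=+2: Y*=(-0.262187, 0.304435)  Y=(0.040140, 0.220621)  product (-0.077689, -0.045624)
  m=+3: Y*=(0.148921, 0.042994)  Y=(0.194450, 0.110159)  product (0.024221, 0.024765)
  m=+4: Y*=(-0.005780, -0.038544)  Y=(-0.407729, 0.153446)  product (0.008271, 0.014829)
  m=+5: Y*=(-0.005493, 0.003589)  Y=(0.103930, -0.298103)  product (0.000499, 0.002010)
  m=+6: Y*=(0.000568, 0.000358)  Y=(0.060366, 0.100723)  product (-0.000002, 0.000079)
Σ over m = (-0.428905, 0.000000); ×(4π/13) → (-0.414598, 0.000000). Real part: -0.414598

-0.414598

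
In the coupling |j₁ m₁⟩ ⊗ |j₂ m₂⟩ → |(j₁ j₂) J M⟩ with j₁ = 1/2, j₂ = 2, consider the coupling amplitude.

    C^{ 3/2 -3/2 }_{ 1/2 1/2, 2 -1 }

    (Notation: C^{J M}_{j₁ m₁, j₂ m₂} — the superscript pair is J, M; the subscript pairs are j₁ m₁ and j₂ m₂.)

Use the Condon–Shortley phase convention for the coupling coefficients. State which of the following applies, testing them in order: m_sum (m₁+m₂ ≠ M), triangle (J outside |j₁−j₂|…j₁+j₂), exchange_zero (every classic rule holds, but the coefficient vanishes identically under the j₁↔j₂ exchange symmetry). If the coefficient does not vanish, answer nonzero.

m-sum: m₁+m₂ = 1/2+(-1) = -1/2, M = -3/2  ✗ ⇒ coefficient is 0

m_sum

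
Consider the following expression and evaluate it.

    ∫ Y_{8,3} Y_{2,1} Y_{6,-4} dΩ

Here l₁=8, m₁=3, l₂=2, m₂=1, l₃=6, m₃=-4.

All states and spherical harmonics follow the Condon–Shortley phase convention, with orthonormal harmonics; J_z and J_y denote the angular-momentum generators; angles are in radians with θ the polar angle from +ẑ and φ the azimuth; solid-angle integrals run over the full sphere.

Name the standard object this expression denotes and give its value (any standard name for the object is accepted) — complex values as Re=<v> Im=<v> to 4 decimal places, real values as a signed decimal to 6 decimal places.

Gaunt coefficient, -0.089004

This is a Gaunt coefficient — the integral of a triple product of spherical harmonics over the sphere.
Checks pass: Σm=0; 16 even; l₃=6∈[6,10].
(2·8+1)(2·2+1)(2·6+1) = 1105
Δ: 4! 12! 0! / 17! → 1/30940
sum: t=2:+1/2073600 = 1/2073600
3j²(8 2 6; 0 0 0) = Δ·Π!·Σ² = 28/1105  (sign +1)
sum: t=3:−1/43545600 = -1/43545600
3j²(8 2 6; 3 1 -4) = Δ·Π!·Σ² = 11/3094  (sign -1)
combine: 4πI² = 1105·28/1105·11/3094 = 22/221
take √, sign -1: I = -0.08900415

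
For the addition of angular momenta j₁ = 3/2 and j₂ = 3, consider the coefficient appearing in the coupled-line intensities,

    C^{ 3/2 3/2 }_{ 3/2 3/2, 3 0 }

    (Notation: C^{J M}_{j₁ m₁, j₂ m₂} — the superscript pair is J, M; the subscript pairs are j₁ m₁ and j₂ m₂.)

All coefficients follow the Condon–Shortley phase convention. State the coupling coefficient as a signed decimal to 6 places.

+√(1/35) ≈ +0.169031

√[4·3!0!3!/7! · 3!0!3!3!3!0!] = √(1296/35)
  +(−1)^0/∏(0,3,0,3,0,0)! = 1/36  (running 1/36)
⟨..|..⟩ = √(1296/35)·(1/36) = +0.169031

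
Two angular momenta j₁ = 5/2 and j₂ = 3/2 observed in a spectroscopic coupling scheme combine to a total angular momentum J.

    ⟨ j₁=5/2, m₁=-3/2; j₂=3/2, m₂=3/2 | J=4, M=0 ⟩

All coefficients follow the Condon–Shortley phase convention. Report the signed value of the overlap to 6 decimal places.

√[9·0!5!3!/9! · 1!4!3!0!4!4!] = √(10368/7)
  +(−1)^0/∏(0,0,4,3,1,0)! = 1/144  (running 1/144)
⟨..|..⟩ = √(10368/7)·(1/144) = +0.267261

+0.267261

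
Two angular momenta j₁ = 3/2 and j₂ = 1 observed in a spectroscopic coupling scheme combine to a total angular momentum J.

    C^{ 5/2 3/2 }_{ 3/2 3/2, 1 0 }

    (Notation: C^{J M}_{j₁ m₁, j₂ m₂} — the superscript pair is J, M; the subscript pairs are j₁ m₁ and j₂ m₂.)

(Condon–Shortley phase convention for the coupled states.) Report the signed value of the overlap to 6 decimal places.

+√(2/5) = +0.632456

j₁+j₂−J=0  J+j₁−j₂=3  J−j₁+j₂=2  j₁+j₂+J+1=6
(j₁±m₁, j₂±m₂, J±M) = (3,0,1,1,4,1)
P² = 72/5
sum k=0..0:
  [0] +1/6 = 1/6
S = 1/6
C² = P²·S² = 2/5 ; C = +0.632456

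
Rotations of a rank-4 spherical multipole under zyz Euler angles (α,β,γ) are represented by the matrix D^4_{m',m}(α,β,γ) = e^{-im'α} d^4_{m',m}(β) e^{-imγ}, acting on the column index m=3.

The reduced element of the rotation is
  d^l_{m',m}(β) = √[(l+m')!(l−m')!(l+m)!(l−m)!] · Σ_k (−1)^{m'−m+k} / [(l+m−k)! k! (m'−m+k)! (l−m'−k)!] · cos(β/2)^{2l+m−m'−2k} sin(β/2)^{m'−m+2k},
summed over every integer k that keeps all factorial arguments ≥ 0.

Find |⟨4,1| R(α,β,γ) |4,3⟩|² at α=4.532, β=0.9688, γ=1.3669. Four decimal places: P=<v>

P=0.1982

First d^4_{1,3}(β=0.9688), then the phase factors e^{-i(1)α} and e^{-i(3)γ}:
With c≡cos(β/2)=0.884955 and s≡sin(β/2)=0.465677, N=[120·6·5040·1]^{1/2}=1904.940944
The bounds max(0,m−m')=2 and min(l+m,l−m')=3 give 2 terms
  k=2: (−1)^0·1904.9409/(240)·0.8850^6·0.4657^2 = +0.826735
  k=3: (−1)^1·1904.9409/(144)·0.8850^4·0.4657^4 = -0.381543
d^4_{1,3}(0.9688) = +0.826735 -0.381543 = +0.445192
|D^4_{1,3}|² = |d^4_{1,3}(β)|² = (+0.445192)² = 0.198196 (the z-rotation phases have unit modulus)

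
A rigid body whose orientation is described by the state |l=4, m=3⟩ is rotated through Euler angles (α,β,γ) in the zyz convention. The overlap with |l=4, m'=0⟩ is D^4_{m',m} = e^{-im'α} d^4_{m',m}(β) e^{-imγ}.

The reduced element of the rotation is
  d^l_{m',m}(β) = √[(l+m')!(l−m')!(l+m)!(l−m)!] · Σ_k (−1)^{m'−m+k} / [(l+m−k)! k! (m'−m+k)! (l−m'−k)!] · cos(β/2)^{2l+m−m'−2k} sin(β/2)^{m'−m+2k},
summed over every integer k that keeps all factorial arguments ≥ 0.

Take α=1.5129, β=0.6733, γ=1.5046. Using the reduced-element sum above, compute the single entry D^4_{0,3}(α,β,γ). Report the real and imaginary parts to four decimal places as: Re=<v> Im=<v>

Re=-0.0553 Im=0.2748

Split into d^4_{0,3}(β=0.6733) × two z-phases.
With c≡cos(β/2)=0.943867 and s≡sin(β/2)=0.330327, N=[24·24·5040·1]^{1/2}=1703.830978
Admissible k: 3..4 (factorial args all ≥0)
  k=3: (−1)^0·1703.8310/(144)·0.9439^5·0.3303^3 = +0.319484
  k=4: (−1)^1·1703.8310/(144)·0.9439^3·0.3303^5 = -0.039131
d^4_{0,3}(0.6733) = +0.319484 -0.039131 = +0.280354
D = (+1.000000+0.000000i)·(+0.280354)·(-0.197286+0.980346i) = -0.055310+0.274843i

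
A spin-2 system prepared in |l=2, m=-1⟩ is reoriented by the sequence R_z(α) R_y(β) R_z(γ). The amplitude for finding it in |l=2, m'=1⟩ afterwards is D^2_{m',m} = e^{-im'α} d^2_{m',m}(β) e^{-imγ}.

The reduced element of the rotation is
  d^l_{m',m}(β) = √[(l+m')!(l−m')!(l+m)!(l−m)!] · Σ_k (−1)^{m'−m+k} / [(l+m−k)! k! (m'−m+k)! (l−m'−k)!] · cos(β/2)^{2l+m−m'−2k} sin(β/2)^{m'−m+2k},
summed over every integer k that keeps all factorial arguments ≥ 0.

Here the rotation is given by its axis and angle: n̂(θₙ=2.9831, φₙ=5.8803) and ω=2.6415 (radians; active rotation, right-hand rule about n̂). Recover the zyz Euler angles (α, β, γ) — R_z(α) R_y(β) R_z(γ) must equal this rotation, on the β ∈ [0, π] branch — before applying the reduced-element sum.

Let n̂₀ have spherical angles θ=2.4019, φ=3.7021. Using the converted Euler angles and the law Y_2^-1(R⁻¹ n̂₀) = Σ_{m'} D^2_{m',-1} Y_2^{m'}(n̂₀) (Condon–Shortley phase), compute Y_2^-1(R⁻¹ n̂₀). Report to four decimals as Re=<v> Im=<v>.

Axis–angle → zyz. n̂ = (sinθₙcosφₙ, sinθₙsinφₙ, cosθₙ) = (+0.145193, -0.061881, -0.987466), ω = 2.6415.
R = I cosω + sinω [n̂]ₓ + (1−cosω) n̂n̂ᵀ gives
  R = [-0.837958, +0.456628, -0.298861; -0.490366, -0.870349, +0.045107; -0.239516, +0.184349, +0.953230]
β = atan2(√(R₁₃²+R₂₃²), R₃₃) = 0.307048; α = atan2(R₂₃, R₁₃) mod 2π = 2.991794; γ = atan2(R₃₂, −R₃₁) mod 2π = 0.655972
Need the full column D^2_{m',-1} for m'=−2..2 at α=2.9918, β=0.3070, γ=0.6560.
cos(β/2)=0.988238, sin(β/2)=0.152922
d^2_{-2,-1}: single k=1 term ⇒ +0.295178;  D = +0.276631+0.102982i
d^2_{-1,-1}: k∈[0..1] ⇒ +0.953777 -0.068514 = +0.885262;  D = -0.774256-0.429206i
d^2_{0,-1}: k∈[0..1] ⇒ -0.361518 +0.008657 = -0.352861;  D = -0.279627-0.215221i
d^2_{1,-1}: k∈[0..1] ⇒ +0.068514 -0.000547 = +0.067968;  D = -0.047071-0.049029i
d^2_{2,-1}: single k=0 term ⇒ -0.007068;  D = -0.004079-0.005772i
Y_2^{m'}(θ=2.4019,φ=3.7021) and Σ D·Y over m':
  (+0.2766+0.1030i)·(+0.0763-0.1581i)  (-0.7743-0.4292i)·(+0.3258-0.2045i)  (-0.2796-0.2152i)·(+0.2009+0.0000i)  (-0.0471-0.0490i)·(-0.3258-0.2045i)  (-0.0041-0.0058i)·(+0.0763+0.1581i)
Y_2^-1(R⁻¹ n̂) = -0.352900-0.036090i

Re=-0.3529 Im=-0.0361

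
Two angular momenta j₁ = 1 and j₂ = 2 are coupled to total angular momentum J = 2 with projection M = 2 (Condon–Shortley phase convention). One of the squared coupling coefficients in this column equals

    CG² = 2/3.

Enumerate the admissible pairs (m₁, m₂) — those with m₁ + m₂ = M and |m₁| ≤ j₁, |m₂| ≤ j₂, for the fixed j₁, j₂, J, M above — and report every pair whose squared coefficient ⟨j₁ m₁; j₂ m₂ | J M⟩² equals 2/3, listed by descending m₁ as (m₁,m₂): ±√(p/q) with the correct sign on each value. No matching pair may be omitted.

(0,2): −√(2/3)

Admissible pairs with m₁+m₂ = M = 2: (0,2), (1,1)
  (m₁,m₂)=(1,1): CG² = 1/3, CG = +√(1/3)
  (m₁,m₂)=(0,2): CG² = 2/3, CG = −√(2/3)   ← matches the target
Pairs with CG² = 2/3: (0,2): −√(2/3)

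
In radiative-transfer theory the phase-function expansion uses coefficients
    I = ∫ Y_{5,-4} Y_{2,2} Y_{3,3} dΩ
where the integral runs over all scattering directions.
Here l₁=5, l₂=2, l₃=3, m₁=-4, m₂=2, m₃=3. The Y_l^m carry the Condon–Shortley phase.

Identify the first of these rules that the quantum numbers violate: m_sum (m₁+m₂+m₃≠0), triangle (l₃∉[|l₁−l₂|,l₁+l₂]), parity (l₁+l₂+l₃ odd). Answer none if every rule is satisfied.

m₁+m₂+m₃ = -4 + 2 + 3 = 1  ✗
triangle: |5−2|=3 ≤ l₃=3 ≤ 5+2=7
parity: l₁+l₂+l₃ = 10 is even

m_sum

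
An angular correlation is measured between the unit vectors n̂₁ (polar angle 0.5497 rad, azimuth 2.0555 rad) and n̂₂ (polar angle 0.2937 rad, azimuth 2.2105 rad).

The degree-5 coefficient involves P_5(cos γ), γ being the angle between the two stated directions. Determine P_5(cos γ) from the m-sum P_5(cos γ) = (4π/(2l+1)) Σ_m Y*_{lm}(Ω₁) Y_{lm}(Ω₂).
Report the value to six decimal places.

Summing Y*_{l m}(θ₁,φ₁)·Y_{l m}(θ₂,φ₂) over m ∈ [−5, 5]; prefactor 4π/(2·5+1) = 1.142397:
  [-5]  conj(Y_{5,-5})(Ω₁) = (-0.011884, -0.013603) ; Y_{5,-5}(Ω₂) = (0.000054, 0.000942) ; Δ = (0.000012, -0.000012)
  [-4]  conj(Y_{5,-4})(Ω₁) = (-0.033540, 0.086986) ; Y_{5,-4}(Ω₂) = (-0.008239, -0.005430) ; Δ = (0.000749, -0.000535)
  [-3]  conj(Y_{5,-3})(Ω₁) = (0.271595, -0.031836) ; Y_{5,-3}(Ω₂) = (0.057163, -0.020757) ; Δ = (0.014864, -0.007457)
  [-2]  conj(Y_{5,-2})(Ω₁) = (-0.263592, -0.384145) ; Y_{5,-2}(Ω₂) = (-0.068294, 0.227703) ; Δ = (0.105473, -0.033786)
  [-1]  conj(Y_{5,-1})(Ω₁) = (-0.149863, 0.284583) ; Y_{5,-1}(Ω₂) = (-0.321079, -0.431509) ; Δ = (0.170918, -0.026707)
  [+0]  conj(Y_{5,0})(Ω₁) = (-0.258404, -0.000000) ; Y_{5,0}(Ω₂) = (0.419701, 0.000000) ; Δ = (-0.108452, -0.000000)
  [+1]  conj(Y_{5,1})(Ω₁) = (0.149863, 0.284583) ; Y_{5,1}(Ω₂) = (0.321079, -0.431509) ; Δ = (0.170918, 0.026707)
  [+2]  conj(Y_{5,2})(Ω₁) = (-0.263592, 0.384145) ; Y_{5,2}(Ω₂) = (-0.068294, -0.227703) ; Δ = (0.105473, 0.033786)
  [+3]  conj(Y_{5,3})(Ω₁) = (-0.271595, -0.031836) ; Y_{5,3}(Ω₂) = (-0.057163, -0.020757) ; Δ = (0.014864, 0.007457)
  [+4]  conj(Y_{5,4})(Ω₁) = (-0.033540, -0.086986) ; Y_{5,4}(Ω₂) = (-0.008239, 0.005430) ; Δ = (0.000749, 0.000535)
  [+5]  conj(Y_{5,5})(Ω₁) = (0.011884, -0.013603) ; Y_{5,5}(Ω₂) = (-0.000054, 0.000942) ; Δ = (0.000012, 0.000012)
Accumulated sum (0.475580, -0.000000); after 4π/(2l+1) scaling, (0.543302, -0.000000) ⇒ P_5 = 0.543302

0.543302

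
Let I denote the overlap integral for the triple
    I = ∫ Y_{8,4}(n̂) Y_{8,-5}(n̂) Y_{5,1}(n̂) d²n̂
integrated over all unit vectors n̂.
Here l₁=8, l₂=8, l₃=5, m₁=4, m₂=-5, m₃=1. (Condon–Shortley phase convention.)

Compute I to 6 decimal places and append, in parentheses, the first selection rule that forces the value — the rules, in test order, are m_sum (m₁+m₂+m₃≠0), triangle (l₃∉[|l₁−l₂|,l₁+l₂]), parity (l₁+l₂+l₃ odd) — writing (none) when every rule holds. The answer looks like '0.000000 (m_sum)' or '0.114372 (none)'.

Σlᵢ=21 odd — θ-integrand is odd under cosθ→−cosθ; I=0

0.000000 (parity)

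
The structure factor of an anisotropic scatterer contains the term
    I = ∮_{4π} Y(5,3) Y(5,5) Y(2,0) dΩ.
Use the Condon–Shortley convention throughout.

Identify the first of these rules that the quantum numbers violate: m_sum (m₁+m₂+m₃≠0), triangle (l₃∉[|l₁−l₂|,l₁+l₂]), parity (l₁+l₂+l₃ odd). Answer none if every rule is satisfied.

Σmᵢ = 8  ✗
l₃∈[|l₁−l₂|,l₁+l₂]=[0,10], have l₃=2
Σlᵢ = 12 ⇒ even

m_sum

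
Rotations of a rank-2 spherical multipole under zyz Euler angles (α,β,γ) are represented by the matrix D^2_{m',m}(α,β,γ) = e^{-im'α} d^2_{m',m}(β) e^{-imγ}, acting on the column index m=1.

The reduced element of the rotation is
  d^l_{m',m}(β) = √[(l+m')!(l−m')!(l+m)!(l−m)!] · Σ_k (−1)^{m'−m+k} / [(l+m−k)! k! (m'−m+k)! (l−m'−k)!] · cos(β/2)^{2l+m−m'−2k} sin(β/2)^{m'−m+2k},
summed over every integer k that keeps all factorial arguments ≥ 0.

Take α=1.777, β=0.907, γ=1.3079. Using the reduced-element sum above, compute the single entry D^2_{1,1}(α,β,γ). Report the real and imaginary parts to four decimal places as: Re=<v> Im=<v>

Split into d^2_{1,1}(β=0.9070) × two z-phases.
Half-angle: c=0.898919, s=0.438114. N=√(6·1·6·1)=6.000000
The bounds max(0,m−m')=0 and min(l+m,l−m')=1 give 2 terms
  k=0: (−1)^0·6.0000/(6)·0.8989^4·0.4381^0 = +0.652954
  k=1: (−1)^1·6.0000/(2)·0.8989^2·0.4381^2 = -0.465305
d^2_{1,1}(0.9070) = +0.652954 -0.465305 = +0.187649
D = (-0.204745-0.978815i)·(+0.187649)·(+0.259878-0.965641i) = -0.187348-0.010633i

Re=-0.1873 Im=-0.0106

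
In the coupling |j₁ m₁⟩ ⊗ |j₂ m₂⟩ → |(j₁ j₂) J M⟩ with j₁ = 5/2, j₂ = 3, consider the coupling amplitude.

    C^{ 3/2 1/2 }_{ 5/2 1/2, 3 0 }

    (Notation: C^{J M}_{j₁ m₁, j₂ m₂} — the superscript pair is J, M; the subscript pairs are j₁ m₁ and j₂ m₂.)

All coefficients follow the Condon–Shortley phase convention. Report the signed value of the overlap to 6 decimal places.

triangle: 4!*1!*2!/8! = 48/40320
(j±m)!: 3!*2!*3!*3!*2!*1! = 864
prefactor² = (2J+1)*Δ*N² = 144/35
  k=1: −1/(1!*3!*1!*2!*0!*0!) = -1/12
  k=2: +1/(2!*2!*0!*1!*1!*1!) = 1/4
Σ = 1/6  ⇒  CG² = 144/35*(1/6)² = 4/35
CG = +√(4/35) = +0.338062

+0.338062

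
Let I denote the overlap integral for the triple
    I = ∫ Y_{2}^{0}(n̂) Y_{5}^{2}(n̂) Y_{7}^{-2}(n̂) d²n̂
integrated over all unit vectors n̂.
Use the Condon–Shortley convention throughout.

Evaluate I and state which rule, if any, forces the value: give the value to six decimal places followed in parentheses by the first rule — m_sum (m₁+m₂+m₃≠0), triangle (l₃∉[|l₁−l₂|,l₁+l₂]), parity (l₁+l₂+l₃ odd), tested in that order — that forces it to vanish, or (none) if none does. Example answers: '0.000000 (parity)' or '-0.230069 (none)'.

Rules hold: Σm=0, L=14 even, 3≤7≤7.
N = 5·11·15 = 825
Δ = 0!·4!·10!/15! = 1/15015
Racah Σ t=0..0: t=0:+1/57600 = 1/57600
⇒ 3j(2 5 7; 0 0 0)² = 21/715, sgn -1
Racah Σ t=0..0: t=0:+1/120960 = 1/120960
⇒ 3j(2 5 7; 0 2 -2)² = 24/1001, sgn -1
4πI² = N·(3j₀)²·(3jₘ)² = 1080/1859
I = +1·√(0.580958/4π) = 0.21501425
No selection rule forces the value: the integral is nonzero (none).

0.215014 (none)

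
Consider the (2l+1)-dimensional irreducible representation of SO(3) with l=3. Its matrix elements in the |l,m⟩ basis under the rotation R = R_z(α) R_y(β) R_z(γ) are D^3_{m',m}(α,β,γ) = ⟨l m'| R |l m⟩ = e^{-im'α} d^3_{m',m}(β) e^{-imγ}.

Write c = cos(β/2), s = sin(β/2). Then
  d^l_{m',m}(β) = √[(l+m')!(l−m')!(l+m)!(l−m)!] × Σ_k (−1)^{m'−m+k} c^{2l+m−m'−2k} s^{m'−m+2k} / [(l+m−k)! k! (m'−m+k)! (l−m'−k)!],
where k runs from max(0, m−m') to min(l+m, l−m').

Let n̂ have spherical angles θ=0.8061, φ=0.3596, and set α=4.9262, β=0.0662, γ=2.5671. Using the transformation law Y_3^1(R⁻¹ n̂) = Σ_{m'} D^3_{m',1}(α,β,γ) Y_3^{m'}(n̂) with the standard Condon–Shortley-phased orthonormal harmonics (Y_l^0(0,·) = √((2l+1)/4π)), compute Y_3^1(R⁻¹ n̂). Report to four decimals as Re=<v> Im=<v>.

Re=-0.2224 Im=0.2239

Need the full column D^3_{m',1} for m'=−3..3 at α=4.9262, β=0.0662, γ=2.5671.
cos(β/2)=0.999452, sin(β/2)=0.033094
d^3_{-3,1}: single k=4 term ⇒ +0.000005;  D = +0.000004-0.000002i
d^3_{-2,1}: k∈[3..4] ⇒ +0.000229 -0.000000 = +0.000229;  D = +0.000123+0.000193i
d^3_{-1,1}: k∈[2..4] ⇒ +0.006557 -0.000010 +0.000000 = +0.006547;  D = -0.004643+0.004616i
d^3_{0,1}: k∈[1..3] ⇒ +0.114327 -0.000376 +0.000000 = +0.113951;  D = -0.095658-0.061922i
d^3_{1,1}: k∈[0..2] ⇒ +0.996718 -0.008742 +0.000007 = +0.987983;  D = +0.348671-0.924412i
d^3_{2,1}: k∈[0..1] ⇒ -0.104366 +0.000229 = -0.104137;  D = -0.103016-0.015240i
d^3_{3,1}: single k=0 term ⇒ +0.004232;  D = +0.000283+0.004223i
Y_3^{m'}(θ=0.8061,φ=0.3596) and Σ D·Y over m':
  (+0.0000-0.0000i)·(+0.0741-0.1382i)  (+0.0001+0.0002i)·(+0.2772-0.2427i)  (-0.0046+0.0046i)·(+0.3048-0.1146i)  (-0.0957-0.0619i)·(-0.1559+0.0000i)  (+0.3487-0.9244i)·(-0.3048-0.1146i)  (-0.1030-0.0152i)·(+0.2772+0.2427i)  (+0.0003+0.0042i)·(-0.0741-0.1382i)
Y_3^1(R⁻¹ n̂) = -0.222415+0.223880i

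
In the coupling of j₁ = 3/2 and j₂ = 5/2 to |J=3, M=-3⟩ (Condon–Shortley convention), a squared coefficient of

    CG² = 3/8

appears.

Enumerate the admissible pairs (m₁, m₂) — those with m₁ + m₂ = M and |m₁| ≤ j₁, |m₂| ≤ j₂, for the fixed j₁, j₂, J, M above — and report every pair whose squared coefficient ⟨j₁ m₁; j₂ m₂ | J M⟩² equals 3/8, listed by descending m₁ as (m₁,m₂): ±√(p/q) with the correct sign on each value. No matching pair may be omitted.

(-3/2,-3/2): −√(3/8)

Admissible pairs with m₁+m₂ = M = -3: (-3/2,-3/2), (-1/2,-5/2)
  (m₁,m₂)=(-1/2,-5/2): CG² = 5/8, CG = +√(5/8)
  (m₁,m₂)=(-3/2,-3/2): CG² = 3/8, CG = −√(3/8)   ← matches the target
Pairs with CG² = 3/8: (-3/2,-3/2): −√(3/8)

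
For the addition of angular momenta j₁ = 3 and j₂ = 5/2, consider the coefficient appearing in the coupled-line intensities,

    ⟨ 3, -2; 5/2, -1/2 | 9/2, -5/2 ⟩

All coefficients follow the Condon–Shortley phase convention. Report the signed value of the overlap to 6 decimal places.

j₁+j₂−J=1  J+j₁−j₂=5  J−j₁+j₂=4  j₁+j₂+J+1=11
(j₁±m₁, j₂±m₂, J±M) = (1,5,2,3,2,7)
P² = 115200/11
sum k=0..1:
  [0] +1/480 = 1/480
  [1] −1/144 = -1/144
S = -7/1440
C² = P²·S² = 49/198 ; C = -0.497468

−√(49/198) = -0.497468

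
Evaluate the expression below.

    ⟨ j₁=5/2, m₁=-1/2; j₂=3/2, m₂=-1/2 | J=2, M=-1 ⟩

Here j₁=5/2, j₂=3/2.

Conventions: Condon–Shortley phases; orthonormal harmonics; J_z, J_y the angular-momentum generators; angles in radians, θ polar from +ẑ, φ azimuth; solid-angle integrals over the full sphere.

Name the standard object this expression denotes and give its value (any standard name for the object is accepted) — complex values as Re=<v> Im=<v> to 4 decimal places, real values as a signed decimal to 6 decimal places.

Clebsch–Gordan coefficient, −√(25/84) ≈ -0.545545

This is a Clebsch–Gordan (vector-coupling) coefficient.
triangle: 2!×3!×1!/7! = 12/5040
(j±m)!: 2!×3!×1!×2!×1!×3! = 144
prefactor² = (2J+1)×Δ×N² = 12/7
  k=0: +1/(0!×2!×3!×1!×0!×0!) = 1/12
  k=1: −1/(1!×1!×2!×0!×1!×1!) = -1/2
Σ = -5/12  ⇒  CG² = 12/7×(-5/12)² = 25/84
CG = −√(25/84) = -0.545545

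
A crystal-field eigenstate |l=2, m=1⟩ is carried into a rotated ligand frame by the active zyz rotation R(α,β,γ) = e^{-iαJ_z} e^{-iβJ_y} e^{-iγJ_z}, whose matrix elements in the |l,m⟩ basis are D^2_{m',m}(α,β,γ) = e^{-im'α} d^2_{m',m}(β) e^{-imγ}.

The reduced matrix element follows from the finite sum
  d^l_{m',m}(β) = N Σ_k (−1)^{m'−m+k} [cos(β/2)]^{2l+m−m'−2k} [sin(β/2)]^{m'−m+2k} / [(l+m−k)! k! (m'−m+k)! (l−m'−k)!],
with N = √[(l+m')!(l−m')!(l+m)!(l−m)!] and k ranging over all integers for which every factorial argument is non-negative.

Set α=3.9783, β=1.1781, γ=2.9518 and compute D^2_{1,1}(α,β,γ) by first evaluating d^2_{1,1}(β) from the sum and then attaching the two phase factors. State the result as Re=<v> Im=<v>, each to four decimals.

Re=-0.1294 Im=0.0978

Split into d^2_{1,1}(β=1.1781) × two z-phases.
Half-angle: c=0.831469, s=0.555571. N=√(6·1·6·1)=6.000000
k: max(0,(1)−(1))=0 … min(2+(1),2−(1))=1
  k=0: (−1)^0·6.0000/(6)·0.8315^4·0.5556^0 = +0.477952
  k=1: (−1)^1·6.0000/(2)·0.8315^2·0.5556^2 = -0.640167
d^2_{1,1}(1.1781) = +0.477952 -0.640167 = -0.162215
Attach z-rotation phases: D = e^{-i(1)(3.9783)}·(-0.162215)·e^{-i(1)(2.9518)} = -0.129439+0.097771i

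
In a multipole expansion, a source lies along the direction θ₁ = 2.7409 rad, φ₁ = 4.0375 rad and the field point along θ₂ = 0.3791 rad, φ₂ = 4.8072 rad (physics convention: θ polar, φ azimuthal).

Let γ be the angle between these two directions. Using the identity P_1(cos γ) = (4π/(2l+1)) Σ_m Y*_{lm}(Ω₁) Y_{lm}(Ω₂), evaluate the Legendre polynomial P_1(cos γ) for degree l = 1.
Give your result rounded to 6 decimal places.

Summing Y*_{l m}(θ₁,φ₁)·Y_{l m}(θ₂,φ₂) over m ∈ [−1, 1]; prefactor 4π/(2·1+1) = 4.188790:
  m=-1: (-0.08420 - 0.10522j) × (0.01210 + 0.12729j) = 0.01237 - 0.01199j  (running Σ = 0.01237 - 0.01199j)
  m=0: (-0.44990 + 0.00000j) × (0.45391 + 0.00000j) = -0.20421 + 0.00000j  (running Σ = -0.19184 - 0.01199j)
  m=1: (0.08420 - 0.10522j) × (-0.01210 + 0.12729j) = 0.01237 + 0.01199j  (running Σ = -0.17947 + 0.00000j)
Total Σ_m = -0.17947 + 0.00000j. Multiply by 4.188790: -0.75175 + 0.00000j. P_1(cos γ) = -0.751750

-0.751750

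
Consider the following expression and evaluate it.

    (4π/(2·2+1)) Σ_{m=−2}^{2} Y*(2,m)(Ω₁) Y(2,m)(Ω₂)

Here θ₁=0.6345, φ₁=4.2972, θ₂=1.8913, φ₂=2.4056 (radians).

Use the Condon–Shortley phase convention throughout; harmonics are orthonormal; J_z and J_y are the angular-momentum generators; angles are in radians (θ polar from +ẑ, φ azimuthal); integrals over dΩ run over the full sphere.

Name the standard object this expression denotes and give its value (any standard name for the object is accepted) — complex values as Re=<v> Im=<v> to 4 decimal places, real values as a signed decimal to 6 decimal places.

Legendre polynomial (addition theorem), -0.221193

This sum is the spherical-harmonic addition theorem: it equals the Legendre polynomial P_l(cos γ) of the angle γ between the two directions.
Expand P_2 via completeness: Σ_{m} conj(Y_{2,m}) at Ω₁ times Y_{2,m} at Ω₂ —
  term(m=-2) = -0.03783 - 0.02826j   from Y*(Ω₁)=-0.09156 + 0.10019j, Y(Ω₂)=0.03432 + 0.34624j
  term(m=-1) = 0.02686 - 0.08085j   from Y*(Ω₁)=-0.14877 - 0.33748j, Y(Ω₂)=0.17120 + 0.15507j
  term(m=+0) = -0.06607 + 0.00000j   from Y*(Ω₁)=0.29831 + 0.00000j, Y(Ω₂)=-0.22148 + 0.00000j
  term(m=+1) = 0.02686 + 0.08085j   from Y*(Ω₁)=0.14877 - 0.33748j, Y(Ω₂)=-0.17120 + 0.15507j
  term(m=+2) = -0.03783 + 0.02826j   from Y*(Ω₁)=-0.09156 - 0.10019j, Y(Ω₂)=0.03432 - 0.34624j
Σ over m = -0.08801 + 0.00000j; ×(4π/5) → -0.22119 + 0.00000j. Real part: -0.221193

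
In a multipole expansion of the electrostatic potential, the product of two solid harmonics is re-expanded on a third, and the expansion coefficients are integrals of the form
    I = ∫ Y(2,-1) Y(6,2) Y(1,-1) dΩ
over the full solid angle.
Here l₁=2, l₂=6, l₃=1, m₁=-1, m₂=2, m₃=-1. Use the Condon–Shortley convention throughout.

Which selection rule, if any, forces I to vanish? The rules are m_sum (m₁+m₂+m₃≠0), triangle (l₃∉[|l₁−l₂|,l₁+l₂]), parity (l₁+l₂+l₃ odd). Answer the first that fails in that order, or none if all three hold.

triangle

m₁+m₂+m₃ = -1 + 2 − 1 = 0  ✓
triangle: need |l₁−l₂| ≤ l₃ ≤ l₁+l₂ = [4,8]; l₃=1 is outside  ✗
parity: l₁+l₂+l₃ = 9 is odd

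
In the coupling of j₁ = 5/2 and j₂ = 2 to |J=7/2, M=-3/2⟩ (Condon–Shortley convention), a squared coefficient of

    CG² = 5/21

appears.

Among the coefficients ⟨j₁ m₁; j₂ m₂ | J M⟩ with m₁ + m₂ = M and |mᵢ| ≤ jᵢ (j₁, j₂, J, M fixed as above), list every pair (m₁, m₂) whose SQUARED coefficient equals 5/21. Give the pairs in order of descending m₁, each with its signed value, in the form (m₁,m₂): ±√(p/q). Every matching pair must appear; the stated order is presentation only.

Admissible pairs with m₁+m₂ = M = -3/2: (-5/2,1), (-3/2,0), (-1/2,-1), (1/2,-2)
  (m₁,m₂)=(1/2,-2): CG² = 8/21, CG = +√(8/21)
  (m₁,m₂)=(-1/2,-1): CG² = 2/21, CG = +√(2/21)
  (m₁,m₂)=(-3/2,0): CG² = 2/7, CG = −√(2/7)
  (m₁,m₂)=(-5/2,1): CG² = 5/21, CG = −√(5/21)   ← matches the target
Pairs with CG² = 5/21: (-5/2,1): −√(5/21)

(-5/2,1): −√(5/21)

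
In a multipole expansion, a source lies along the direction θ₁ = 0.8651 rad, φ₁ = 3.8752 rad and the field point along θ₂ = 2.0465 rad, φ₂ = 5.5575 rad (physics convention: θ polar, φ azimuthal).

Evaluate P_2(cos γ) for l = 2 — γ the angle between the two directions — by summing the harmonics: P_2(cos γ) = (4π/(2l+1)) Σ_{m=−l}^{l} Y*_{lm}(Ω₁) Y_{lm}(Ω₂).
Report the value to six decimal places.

-0.292076

Addition theorem: P_2(cos γ) = (4π/5) Σ_m Y*_{lm}(Ω₁) Y_{lm}(Ω₂), m = −2…2:
  term(m=-2) = -0.066624+0.015109i   from Y*(Ω₁)=+0.023139+0.222594i, Y(Ω₂)=+0.036369+0.303086i
  term(m=-1) = +0.013347+0.119205i   from Y*(Ω₁)=-0.283273-0.255352i, Y(Ω₂)=-0.235273-0.208729i
  term(m=+0) = -0.009660+0.000000i   from Y*(Ω₁)=+0.082603-0.000000i, Y(Ω₂)=-0.116949+0.000000i
  term(m=+1) = +0.013347-0.119205i   from Y*(Ω₁)=+0.283273-0.255352i, Y(Ω₂)=+0.235273-0.208729i
  term(m=+2) = -0.066624-0.015109i   from Y*(Ω₁)=+0.023139-0.222594i, Y(Ω₂)=+0.036369-0.303086i
Σ over m = -0.116213-0.000000i; ×(4π/5) → -0.292076-0.000000i. Real part: -0.292076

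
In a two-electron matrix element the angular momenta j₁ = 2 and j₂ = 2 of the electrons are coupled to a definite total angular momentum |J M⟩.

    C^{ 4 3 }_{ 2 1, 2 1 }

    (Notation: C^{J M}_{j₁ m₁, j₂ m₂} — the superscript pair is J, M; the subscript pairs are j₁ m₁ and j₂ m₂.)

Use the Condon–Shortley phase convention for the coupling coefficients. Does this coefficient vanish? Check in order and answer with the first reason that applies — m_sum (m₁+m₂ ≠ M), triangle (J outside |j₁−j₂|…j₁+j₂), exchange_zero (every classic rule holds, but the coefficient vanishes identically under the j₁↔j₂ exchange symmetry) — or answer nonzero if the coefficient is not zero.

m_sum

m-sum: m₁+m₂ = 1+1 = 2, M = 3  ✗ ⇒ coefficient is 0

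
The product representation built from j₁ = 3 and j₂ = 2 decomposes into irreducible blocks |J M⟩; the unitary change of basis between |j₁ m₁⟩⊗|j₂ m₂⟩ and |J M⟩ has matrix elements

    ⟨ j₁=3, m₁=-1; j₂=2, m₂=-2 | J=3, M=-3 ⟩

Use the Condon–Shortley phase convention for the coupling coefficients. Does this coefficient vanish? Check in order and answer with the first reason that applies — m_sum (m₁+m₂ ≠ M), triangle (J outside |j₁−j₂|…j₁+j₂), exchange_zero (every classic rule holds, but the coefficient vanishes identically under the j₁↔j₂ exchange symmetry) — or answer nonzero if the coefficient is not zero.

nonzero

m-sum: m₁+m₂ = -1+(-2) = -3, M = -3  ✓
triangle: |j₁−j₂| = 1 ≤ J = 3 ≤ j₁+j₂ = 5  ✓
exchange: j₁≠j₂ or m₁≠m₂ — the exchange symmetry imposes no constraint here
value check: CG = +√(1/6) = +0.408248 ≠ 0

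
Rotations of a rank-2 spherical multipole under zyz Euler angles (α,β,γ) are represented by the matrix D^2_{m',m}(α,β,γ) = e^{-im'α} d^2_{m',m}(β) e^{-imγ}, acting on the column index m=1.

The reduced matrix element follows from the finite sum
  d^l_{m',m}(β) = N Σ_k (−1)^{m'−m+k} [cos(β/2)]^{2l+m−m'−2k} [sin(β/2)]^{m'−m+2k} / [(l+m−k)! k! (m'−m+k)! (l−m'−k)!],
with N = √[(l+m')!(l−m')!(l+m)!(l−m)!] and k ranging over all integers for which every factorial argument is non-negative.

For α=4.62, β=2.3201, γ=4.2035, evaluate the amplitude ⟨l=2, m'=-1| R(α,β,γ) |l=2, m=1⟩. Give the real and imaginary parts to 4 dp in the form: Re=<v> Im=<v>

D^2_{-1,1}(4.6200,2.3201,4.2035) = e^{-i·-1·4.6200}·d^2_{-1,1}(2.3201)·e^{-i·1·4.2035}. Compute d first:
Half-angle: c=0.399294, s=0.916823. N=√(1·6·6·1)=6.000000
The bounds max(0,m−m')=2 and min(l+m,l−m')=3 give 2 terms
  k=2: (−1)^0·6.0000/(2)·0.3993^2·0.9168^2 = +0.402047
  k=3: (−1)^1·6.0000/(6)·0.3993^0·0.9168^4 = -0.706549
d^2_{-1,1}(2.3201) = +0.402047 -0.706549 = -0.304501
Attach z-rotation phases: D = e^{-i(-1)(4.6200)}·(-0.304501)·e^{-i(1)(4.2035)} = -0.278470-0.123190i

Re=-0.2785 Im=-0.1232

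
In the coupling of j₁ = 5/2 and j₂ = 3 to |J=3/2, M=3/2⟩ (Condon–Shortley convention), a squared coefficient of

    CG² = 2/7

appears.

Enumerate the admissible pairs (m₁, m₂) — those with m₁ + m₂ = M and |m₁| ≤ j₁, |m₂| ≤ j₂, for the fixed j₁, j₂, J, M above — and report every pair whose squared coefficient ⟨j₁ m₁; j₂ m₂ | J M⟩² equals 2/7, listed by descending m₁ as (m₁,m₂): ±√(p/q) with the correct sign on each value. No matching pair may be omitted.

(-1/2,2): −√(2/7)

Admissible pairs with m₁+m₂ = M = 3/2: (-3/2,3), (-1/2,2), (1/2,1), (3/2,0), (5/2,-1)
  (m₁,m₂)=(5/2,-1): CG² = 1/14, CG = +√(1/14)
  (m₁,m₂)=(3/2,0): CG² = 6/35, CG = −√(6/35)
  (m₁,m₂)=(1/2,1): CG² = 9/35, CG = +√(9/35)
  (m₁,m₂)=(-1/2,2): CG² = 2/7, CG = −√(2/7)   ← matches the target
  (m₁,m₂)=(-3/2,3): CG² = 3/14, CG = +√(3/14)
Pairs with CG² = 2/7: (-1/2,2): −√(2/7)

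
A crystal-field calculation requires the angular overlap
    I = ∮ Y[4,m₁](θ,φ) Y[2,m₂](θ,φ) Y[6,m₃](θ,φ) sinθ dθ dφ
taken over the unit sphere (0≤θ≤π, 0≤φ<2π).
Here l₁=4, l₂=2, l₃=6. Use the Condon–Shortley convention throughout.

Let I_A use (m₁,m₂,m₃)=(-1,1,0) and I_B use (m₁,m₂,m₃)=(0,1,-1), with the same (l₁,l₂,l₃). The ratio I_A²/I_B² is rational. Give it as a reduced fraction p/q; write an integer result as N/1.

24/35

Shared (l₁,l₂,l₃)=(4,2,6): N and (l;000)² cancel in I_A²/I_B².
A: Δ = 0!·8!·4!/13! = 1/6435; Racah Σ t=0..0: t=0:+1/4320 = 1/4320; ⇒ 3j(4 2 6; -1 1 0)² = 8/429, sgn +1
B: Δ = 0!·8!·4!/13! = 1/6435; Racah Σ t=0..0: t=0:+1/3456 = 1/3456; ⇒ 3j(4 2 6; 0 1 -1)² = 35/1287, sgn -1
I_A²/I_B² = (8/429)/(35/1287) = 24/35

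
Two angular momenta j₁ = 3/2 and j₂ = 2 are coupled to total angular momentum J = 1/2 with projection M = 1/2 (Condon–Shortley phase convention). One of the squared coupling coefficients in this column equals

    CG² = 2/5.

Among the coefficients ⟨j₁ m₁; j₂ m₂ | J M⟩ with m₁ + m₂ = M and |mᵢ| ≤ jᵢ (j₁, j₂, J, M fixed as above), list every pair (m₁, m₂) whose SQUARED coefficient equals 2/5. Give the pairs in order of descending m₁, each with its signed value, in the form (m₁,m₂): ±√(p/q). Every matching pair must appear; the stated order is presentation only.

(-3/2,2): −√(2/5)

Admissible pairs with m₁+m₂ = M = 1/2: (-3/2,2), (-1/2,1), (1/2,0), (3/2,-1)
  (m₁,m₂)=(3/2,-1): CG² = 1/10, CG = +√(1/10)
  (m₁,m₂)=(1/2,0): CG² = 1/5, CG = −√(1/5)
  (m₁,m₂)=(-1/2,1): CG² = 3/10, CG = +√(3/10)
  (m₁,m₂)=(-3/2,2): CG² = 2/5, CG = −√(2/5)   ← matches the target
Pairs with CG² = 2/5: (-3/2,2): −√(2/5)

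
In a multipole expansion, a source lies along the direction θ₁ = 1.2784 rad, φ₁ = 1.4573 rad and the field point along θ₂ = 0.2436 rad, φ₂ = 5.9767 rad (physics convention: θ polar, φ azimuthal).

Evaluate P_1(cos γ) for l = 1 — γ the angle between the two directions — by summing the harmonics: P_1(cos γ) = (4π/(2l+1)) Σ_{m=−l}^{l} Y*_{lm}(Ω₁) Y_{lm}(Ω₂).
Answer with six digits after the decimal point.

0.235441

Addition theorem: P_1(cos γ) = (4π/3) Σ_m Y*_{lm}(Ω₁) Y_{lm}(Ω₂), m = −1…1:
  m=-1: Y*=+0.037467+0.328701i  Y=+0.079449+0.025142i  product -0.005288+0.027057i
  m=+0: Y*=+0.140839-0.000000i  Y=+0.474177+0.000000i  product +0.066782+0.000000i
  m=+1: Y*=-0.037467+0.328701i  Y=-0.079449+0.025142i  product -0.005288-0.027057i
Total Σ_m = +0.056207+0.000000i. Multiply by 4.188790: +0.235441+0.000000i. P_1(cos γ) = 0.235441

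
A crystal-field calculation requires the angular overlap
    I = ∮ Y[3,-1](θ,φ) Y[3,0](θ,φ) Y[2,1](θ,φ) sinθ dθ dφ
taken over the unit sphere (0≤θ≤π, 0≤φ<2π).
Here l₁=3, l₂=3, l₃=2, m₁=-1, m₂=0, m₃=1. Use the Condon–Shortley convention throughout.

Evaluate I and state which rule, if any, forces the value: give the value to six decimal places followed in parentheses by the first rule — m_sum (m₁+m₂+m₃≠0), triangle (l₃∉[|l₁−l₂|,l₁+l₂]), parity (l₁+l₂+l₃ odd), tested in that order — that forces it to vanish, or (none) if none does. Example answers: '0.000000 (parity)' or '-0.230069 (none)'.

Checks pass: Σm=0; 8 even; l₃=2∈[0,6].
(2·3+1)(2·3+1)(2·2+1) = 245
Δ: 4! 2! 2! / 9! → 1/3780
sum: t=1:−1/24 t=2:+1/4 t=3:−1/24 = 1/6
3j²(3 3 2; 0 0 0) = Δ·Π!·Σ² = 4/105  (sign +1)
sum: t=2:+1/8 t=3:−1/12 = 1/24
3j²(3 3 2; -1 0 1) = Δ·Π!·Σ² = 1/210  (sign -1)
combine: 4πI² = 245·4/105·1/210 = 2/45
take √, sign -1: I = -0.05947080
No selection rule forces the value: the integral is nonzero (none).

-0.059471 (none)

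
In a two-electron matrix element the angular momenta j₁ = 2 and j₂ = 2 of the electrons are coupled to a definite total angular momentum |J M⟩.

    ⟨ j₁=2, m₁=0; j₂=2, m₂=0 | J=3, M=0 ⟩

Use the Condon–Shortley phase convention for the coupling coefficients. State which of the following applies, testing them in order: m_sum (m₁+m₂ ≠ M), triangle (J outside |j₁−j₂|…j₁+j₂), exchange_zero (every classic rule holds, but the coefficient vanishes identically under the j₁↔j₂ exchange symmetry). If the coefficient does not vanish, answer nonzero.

exchange_zero

m-sum: m₁+m₂ = 0+0 = 0, M = 0  ✓
triangle: |j₁−j₂| = 0 ≤ J = 3 ≤ j₁+j₂ = 4  ✓
exchange: j₁=j₂ and m₁=m₂, and (−1)^(j₁+j₂−J) = (−1)^1 = −1 forces ⟨j₁m₁;j₂m₂|JM⟩ = −⟨j₂m₂;j₁m₁|JM⟩ = −⟨j₁m₁;j₂m₂|JM⟩ ⇒ the coefficient vanishes identically
Racah sum check: Σ_k collapses to 0 ⇒ CG = 0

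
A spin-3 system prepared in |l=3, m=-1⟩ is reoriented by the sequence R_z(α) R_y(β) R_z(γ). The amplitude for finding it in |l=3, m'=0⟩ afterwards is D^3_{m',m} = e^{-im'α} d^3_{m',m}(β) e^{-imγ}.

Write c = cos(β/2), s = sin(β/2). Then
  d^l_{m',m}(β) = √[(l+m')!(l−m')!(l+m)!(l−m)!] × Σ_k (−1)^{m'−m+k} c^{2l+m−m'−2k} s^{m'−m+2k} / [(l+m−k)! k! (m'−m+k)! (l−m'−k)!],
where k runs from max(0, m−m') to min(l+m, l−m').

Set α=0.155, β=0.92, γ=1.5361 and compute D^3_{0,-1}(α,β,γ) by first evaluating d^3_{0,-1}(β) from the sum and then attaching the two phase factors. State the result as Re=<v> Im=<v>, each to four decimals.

D^3_{0,-1}(0.1550,0.9200,1.5361) = e^{-i·0·0.1550}·d^3_{0,-1}(0.9200)·e^{-i·-1·1.5361}. Compute d first:
Half-angle: c=0.896052, s=0.443948. N=√(6·6·2·24)=41.569219
Admissible k: 0..2 (factorial args all ≥0)
  k=0: (−1)^1·41.5692/(12)·0.8961^5·0.4439^1 = -0.888362
  k=1: (−1)^2·41.5692/(4)·0.8961^3·0.4439^3 = +0.654197
  k=2: (−1)^3·41.5692/(12)·0.8961^1·0.4439^5 = -0.053529
d^3_{0,-1}(0.9200) = -0.888362 +0.654197 -0.053529 = -0.287693
D = (+1.000000+0.000000i)·(-0.287693)·(+0.034689+0.999398i) = -0.009980-0.287520i

Re=-0.0100 Im=-0.2875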